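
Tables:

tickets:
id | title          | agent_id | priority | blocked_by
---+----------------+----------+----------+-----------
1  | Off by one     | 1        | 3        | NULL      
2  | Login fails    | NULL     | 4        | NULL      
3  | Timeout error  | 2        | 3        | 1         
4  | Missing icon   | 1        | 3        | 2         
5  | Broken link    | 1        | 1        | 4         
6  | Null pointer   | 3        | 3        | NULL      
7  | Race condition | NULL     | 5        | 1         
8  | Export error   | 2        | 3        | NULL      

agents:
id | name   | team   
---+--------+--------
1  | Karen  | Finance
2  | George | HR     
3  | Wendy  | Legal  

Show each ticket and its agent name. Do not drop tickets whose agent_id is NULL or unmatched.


LEFT JOIN keeps every row from tickets (the left table); where agent_id has no match in agents, the agent columns become NULL. Walk through each ticket:
  - ticket 1 (Off by one): agent_id=1 -> matches Karen
  - ticket 2 (Login fails): agent_id=NULL, no match -> kept with NULL
  - ticket 3 (Timeout error): agent_id=2 -> matches George
  - ticket 4 (Missing icon): agent_id=1 -> matches Karen
  - ticket 5 (Broken link): agent_id=1 -> matches Karen
  - ticket 6 (Null pointer): agent_id=3 -> matches Wendy
  - ticket 7 (Race condition): agent_id=NULL, no match -> kept with NULL
  - ticket 8 (Export error): agent_id=2 -> matches George
All 8 rows appear; 2 have NULL agent.

SQL:
SELECT a.title, b.name AS agent
FROM tickets a
LEFT JOIN agents b ON a.agent_id = b.id

Result:
title          | agent 
---------------+-------
Off by one     | Karen 
Login fails    | NULL  
Timeout error  | George
Missing icon   | Karen 
Broken link    | Karen 
Null pointer   | Wendy 
Race condition | NULL  
Export error   | George


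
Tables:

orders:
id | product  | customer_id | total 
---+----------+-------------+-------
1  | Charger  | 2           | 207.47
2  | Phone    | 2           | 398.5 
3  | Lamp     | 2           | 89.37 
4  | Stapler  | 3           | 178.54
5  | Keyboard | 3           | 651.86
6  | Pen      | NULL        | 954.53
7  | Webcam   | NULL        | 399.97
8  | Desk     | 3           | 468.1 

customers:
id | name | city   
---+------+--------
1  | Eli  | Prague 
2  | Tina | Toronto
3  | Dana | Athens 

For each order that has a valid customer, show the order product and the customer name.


INNER JOIN keeps only orders rows whose customer_id matches an id in customers. Walk through each order:
  - order 1 (Charger): customer_id=2 -> matches Tina
  - order 2 (Phone): customer_id=2 -> matches Tina
  - order 3 (Lamp): customer_id=2 -> matches Tina
  - order 4 (Stapler): customer_id=3 -> matches Dana
  - order 5 (Keyboard): customer_id=3 -> matches Dana
  - order 6 (Pen): customer_id=NULL, no match -> dropped
  - order 7 (Webcam): customer_id=NULL, no match -> dropped
  - order 8 (Desk): customer_id=3 -> matches Dana
So 2 of 8 rows are dropped.

SQL:
SELECT a.product, b.name AS customer
FROM orders a
INNER JOIN customers b ON a.customer_id = b.id

Result:
product  | customer
---------+---------
Charger  | Tina    
Phone    | Tina    
Lamp     | Tina    
Stapler  | Dana    
Keyboard | Dana    
Desk     | Dana    


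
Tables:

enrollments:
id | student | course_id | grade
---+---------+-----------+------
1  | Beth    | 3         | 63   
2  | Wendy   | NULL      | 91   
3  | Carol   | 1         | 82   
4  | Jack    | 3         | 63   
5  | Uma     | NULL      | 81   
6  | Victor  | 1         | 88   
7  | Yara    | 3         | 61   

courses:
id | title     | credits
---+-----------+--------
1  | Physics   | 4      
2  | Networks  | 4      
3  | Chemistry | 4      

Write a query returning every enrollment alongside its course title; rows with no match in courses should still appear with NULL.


LEFT JOIN keeps every row from enrollments (the left table); where course_id has no match in courses, the course columns become NULL. Walk through each enrollment:
  - enrollment 1 (Beth): course_id=3 -> matches Chemistry
  - enrollment 2 (Wendy): course_id=NULL, no match -> kept with NULL
  - enrollment 3 (Carol): course_id=1 -> matches Physics
  - enrollment 4 (Jack): course_id=3 -> matches Chemistry
  - enrollment 5 (Uma): course_id=NULL, no match -> kept with NULL
  - enrollment 6 (Victor): course_id=1 -> matches Physics
  - enrollment 7 (Yara): course_id=3 -> matches Chemistry
All 7 rows appear; 2 have NULL course.

SQL:
SELECT a.student, b.title AS course
FROM enrollments a
LEFT JOIN courses b ON a.course_id = b.id

Result:
student | course   
--------+----------
Beth    | Chemistry
Wendy   | NULL     
Carol   | Physics  
Jack    | Chemistry
Uma     | NULL     
Victor  | Physics  
Yara    | Chemistry


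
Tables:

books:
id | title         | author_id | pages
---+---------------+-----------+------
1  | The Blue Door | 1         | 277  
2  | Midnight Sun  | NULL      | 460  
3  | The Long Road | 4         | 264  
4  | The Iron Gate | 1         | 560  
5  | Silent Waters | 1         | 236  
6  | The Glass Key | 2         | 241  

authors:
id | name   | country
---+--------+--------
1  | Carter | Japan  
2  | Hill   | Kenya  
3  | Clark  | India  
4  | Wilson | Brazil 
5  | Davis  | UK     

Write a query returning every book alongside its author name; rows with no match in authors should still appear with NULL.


LEFT JOIN keeps every row from books (the left table); where author_id has no match in authors, the author columns become NULL. Walk through each book:
  - book 1 (The Blue Door): author_id=1 -> matches Carter
  - book 2 (Midnight Sun): author_id=NULL, no match -> kept with NULL
  - book 3 (The Long Road): author_id=4 -> matches Wilson
  - book 4 (The Iron Gate): author_id=1 -> matches Carter
  - book 5 (Silent Waters): author_id=1 -> matches Carter
  - book 6 (The Glass Key): author_id=2 -> matches Hill
All 6 rows appear; 1 has NULL author.

SQL:
SELECT a.title, b.name AS author
FROM books a
LEFT JOIN authors b ON a.author_id = b.id

Result:
title         | author
--------------+-------
The Blue Door | Carter
Midnight Sun  | NULL  
The Long Road | Wilson
The Iron Gate | Carter
Silent Waters | Carter
The Glass Key | Hill  


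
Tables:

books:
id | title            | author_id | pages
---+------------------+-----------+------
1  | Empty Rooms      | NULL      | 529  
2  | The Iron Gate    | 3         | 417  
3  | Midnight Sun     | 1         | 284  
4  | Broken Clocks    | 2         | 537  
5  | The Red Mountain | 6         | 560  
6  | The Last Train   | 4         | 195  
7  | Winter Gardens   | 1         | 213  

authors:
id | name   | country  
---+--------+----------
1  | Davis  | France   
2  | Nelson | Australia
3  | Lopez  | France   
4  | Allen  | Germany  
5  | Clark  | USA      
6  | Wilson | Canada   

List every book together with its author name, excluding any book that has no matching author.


INNER JOIN keeps only books rows whose author_id matches an id in authors. Walk through each book:
  - book 1 (Empty Rooms): author_id=NULL, no match -> dropped
  - book 2 (The Iron Gate): author_id=3 -> matches Lopez
  - book 3 (Midnight Sun): author_id=1 -> matches Davis
  - book 4 (Broken Clocks): author_id=2 -> matches Nelson
  - book 5 (The Red Mountain): author_id=6 -> matches Wilson
  - book 6 (The Last Train): author_id=4 -> matches Allen
  - book 7 (Winter Gardens): author_id=1 -> matches Davis
So 1 of 7 rows is dropped.

SQL:
SELECT a.title, b.name AS author
FROM books a
INNER JOIN authors b ON a.author_id = b.id

Result:
title            | author
-----------------+-------
The Iron Gate    | Lopez 
Midnight Sun     | Davis 
Broken Clocks    | Nelson
The Red Mountain | Wilson
The Last Train   | Allen 
Winter Gardens   | Davis 


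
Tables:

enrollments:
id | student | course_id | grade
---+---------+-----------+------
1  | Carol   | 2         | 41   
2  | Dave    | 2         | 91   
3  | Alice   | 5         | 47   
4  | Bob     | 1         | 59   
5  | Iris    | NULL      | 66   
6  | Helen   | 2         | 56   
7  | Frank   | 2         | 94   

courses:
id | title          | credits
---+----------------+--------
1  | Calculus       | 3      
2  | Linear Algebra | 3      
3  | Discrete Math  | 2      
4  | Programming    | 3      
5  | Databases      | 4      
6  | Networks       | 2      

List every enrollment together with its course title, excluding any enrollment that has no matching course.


INNER JOIN keeps only enrollments rows whose course_id matches an id in courses. Walk through each enrollment:
  - enrollment 1 (Carol): course_id=2 -> matches Linear Algebra
  - enrollment 2 (Dave): course_id=2 -> matches Linear Algebra
  - enrollment 3 (Alice): course_id=5 -> matches Databases
  - enrollment 4 (Bob): course_id=1 -> matches Calculus
  - enrollment 5 (Iris): course_id=NULL, no match -> dropped
  - enrollment 6 (Helen): course_id=2 -> matches Linear Algebra
  - enrollment 7 (Frank): course_id=2 -> matches Linear Algebra
So 1 of 7 rows is dropped.

SQL:
SELECT a.student, b.title AS course
FROM enrollments a
INNER JOIN courses b ON a.course_id = b.id

Result:
student | course        
--------+---------------
Carol   | Linear Algebra
Dave    | Linear Algebra
Alice   | Databases     
Bob     | Calculus      
Helen   | Linear Algebra
Frank   | Linear Algebra


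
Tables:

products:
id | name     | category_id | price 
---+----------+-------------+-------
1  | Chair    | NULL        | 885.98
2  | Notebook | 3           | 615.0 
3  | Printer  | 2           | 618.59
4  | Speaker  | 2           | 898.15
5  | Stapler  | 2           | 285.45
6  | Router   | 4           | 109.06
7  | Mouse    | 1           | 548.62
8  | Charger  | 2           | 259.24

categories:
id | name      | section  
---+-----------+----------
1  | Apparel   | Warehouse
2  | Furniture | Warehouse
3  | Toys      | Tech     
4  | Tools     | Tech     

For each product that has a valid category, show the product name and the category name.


INNER JOIN keeps only products rows whose category_id matches an id in categories. Walk through each product:
  - product 1 (Chair): category_id=NULL, no match -> dropped
  - product 2 (Notebook): category_id=3 -> matches Toys
  - product 3 (Printer): category_id=2 -> matches Furniture
  - product 4 (Speaker): category_id=2 -> matches Furniture
  - product 5 (Stapler): category_id=2 -> matches Furniture
  - product 6 (Router): category_id=4 -> matches Tools
  - product 7 (Mouse): category_id=1 -> matches Apparel
  - product 8 (Charger): category_id=2 -> matches Furniture
So 1 of 8 rows is dropped.

SQL:
SELECT a.name, b.name AS category
FROM products a
INNER JOIN categories b ON a.category_id = b.id

Result:
name     | category 
---------+----------
Notebook | Toys     
Printer  | Furniture
Speaker  | Furniture
Stapler  | Furniture
Router   | Tools    
Mouse    | Apparel  
Charger  | Furniture


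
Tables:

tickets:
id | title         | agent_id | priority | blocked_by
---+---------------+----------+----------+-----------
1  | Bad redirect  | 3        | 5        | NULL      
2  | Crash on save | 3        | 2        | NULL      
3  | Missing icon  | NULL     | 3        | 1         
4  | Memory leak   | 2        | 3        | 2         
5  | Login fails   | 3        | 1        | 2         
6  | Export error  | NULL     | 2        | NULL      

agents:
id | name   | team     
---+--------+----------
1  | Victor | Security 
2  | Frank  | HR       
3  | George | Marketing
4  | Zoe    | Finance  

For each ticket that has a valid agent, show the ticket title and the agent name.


INNER JOIN keeps only tickets rows whose agent_id matches an id in agents. Walk through each ticket:
  - ticket 1 (Bad redirect): agent_id=3 -> matches George
  - ticket 2 (Crash on save): agent_id=3 -> matches George
  - ticket 3 (Missing icon): agent_id=NULL, no match -> dropped
  - ticket 4 (Memory leak): agent_id=2 -> matches Frank
  - ticket 5 (Login fails): agent_id=3 -> matches George
  - ticket 6 (Export error): agent_id=NULL, no match -> dropped
So 2 of 6 rows are dropped.

SQL:
SELECT a.title, b.name AS agent
FROM tickets a
INNER JOIN agents b ON a.agent_id = b.id

Result:
title         | agent 
--------------+-------
Bad redirect  | George
Crash on save | George
Memory leak   | Frank 
Login fails   | George


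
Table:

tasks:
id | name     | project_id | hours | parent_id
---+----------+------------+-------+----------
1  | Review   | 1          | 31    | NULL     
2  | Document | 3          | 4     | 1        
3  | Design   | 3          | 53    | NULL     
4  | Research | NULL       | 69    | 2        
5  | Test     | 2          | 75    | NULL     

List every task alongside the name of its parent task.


This is a self-join: tasks is joined to a second copy of itself, matching each row's parent_id to another row's id. Use LEFT JOIN so rows with parent_id=NULL are kept.
  - task 1 (Review): parent_id=NULL -> NULL
  - task 2 (Document): parent_id=1 -> Review
  - task 3 (Design): parent_id=NULL -> NULL
  - task 4 (Research): parent_id=2 -> Document
  - task 5 (Test): parent_id=NULL -> NULL

SQL:
SELECT a.name AS item, b.name AS parent
FROM tasks a
LEFT JOIN tasks b ON a.parent_id = b.id

Result:
item     | parent  
---------+---------
Review   | NULL    
Document | Review  
Design   | NULL    
Research | Document
Test     | NULL    


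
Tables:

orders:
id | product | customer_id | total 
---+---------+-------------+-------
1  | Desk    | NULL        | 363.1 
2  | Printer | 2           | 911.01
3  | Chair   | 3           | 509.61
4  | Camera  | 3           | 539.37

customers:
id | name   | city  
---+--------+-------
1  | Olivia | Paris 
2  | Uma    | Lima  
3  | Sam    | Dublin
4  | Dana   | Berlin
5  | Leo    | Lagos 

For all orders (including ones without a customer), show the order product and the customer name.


LEFT JOIN keeps every row from orders (the left table); where customer_id has no match in customers, the customer columns become NULL. Walk through each order:
  - order 1 (Desk): customer_id=NULL, no match -> kept with NULL
  - order 2 (Printer): customer_id=2 -> matches Uma
  - order 3 (Chair): customer_id=3 -> matches Sam
  - order 4 (Camera): customer_id=3 -> matches Sam
All 4 rows appear; 1 has NULL customer.

SQL:
SELECT a.product, b.name AS customer
FROM orders a
LEFT JOIN customers b ON a.customer_id = b.id

Result:
product | customer
--------+---------
Desk    | NULL    
Printer | Uma     
Chair   | Sam     
Camera  | Sam     


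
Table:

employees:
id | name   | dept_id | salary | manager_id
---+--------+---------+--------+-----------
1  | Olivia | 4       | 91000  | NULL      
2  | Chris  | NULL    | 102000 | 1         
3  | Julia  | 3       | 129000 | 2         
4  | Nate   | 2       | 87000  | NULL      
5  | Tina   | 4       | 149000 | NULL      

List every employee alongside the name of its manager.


This is a self-join: employees is joined to a second copy of itself, matching each row's manager_id to another row's id. Use LEFT JOIN so rows with manager_id=NULL are kept.
  - employee 1 (Olivia): manager_id=NULL -> NULL
  - employee 2 (Chris): manager_id=1 -> Olivia
  - employee 3 (Julia): manager_id=2 -> Chris
  - employee 4 (Nate): manager_id=NULL -> NULL
  - employee 5 (Tina): manager_id=NULL -> NULL

SQL:
SELECT a.name AS item, b.name AS manager
FROM employees a
LEFT JOIN employees b ON a.manager_id = b.id

Result:
item   | manager
-------+--------
Olivia | NULL   
Chris  | Olivia 
Julia  | Chris  
Nate   | NULL   
Tina   | NULL   


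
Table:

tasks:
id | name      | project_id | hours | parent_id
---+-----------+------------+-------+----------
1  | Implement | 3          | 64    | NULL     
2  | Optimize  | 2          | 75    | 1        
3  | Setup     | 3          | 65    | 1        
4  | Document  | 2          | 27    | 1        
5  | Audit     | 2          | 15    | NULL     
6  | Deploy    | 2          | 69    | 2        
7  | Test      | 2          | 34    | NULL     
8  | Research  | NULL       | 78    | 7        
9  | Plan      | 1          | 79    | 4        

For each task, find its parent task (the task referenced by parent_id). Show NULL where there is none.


This is a self-join: tasks is joined to a second copy of itself, matching each row's parent_id to another row's id. Use LEFT JOIN so rows with parent_id=NULL are kept.
  - task 1 (Implement): parent_id=NULL -> NULL
  - task 2 (Optimize): parent_id=1 -> Implement
  - task 3 (Setup): parent_id=1 -> Implement
  - task 4 (Document): parent_id=1 -> Implement
  - task 5 (Audit): parent_id=NULL -> NULL
  - task 6 (Deploy): parent_id=2 -> Optimize
  - task 7 (Test): parent_id=NULL -> NULL
  - task 8 (Research): parent_id=7 -> Test
  - task 9 (Plan): parent_id=4 -> Document

SQL:
SELECT a.name AS item, b.name AS parent
FROM tasks a
LEFT JOIN tasks b ON a.parent_id = b.id

Result:
item      | parent   
----------+----------
Implement | NULL     
Optimize  | Implement
Setup     | Implement
Document  | Implement
Audit     | NULL     
Deploy    | Optimize 
Test      | NULL     
Research  | Test     
Plan      | Document 


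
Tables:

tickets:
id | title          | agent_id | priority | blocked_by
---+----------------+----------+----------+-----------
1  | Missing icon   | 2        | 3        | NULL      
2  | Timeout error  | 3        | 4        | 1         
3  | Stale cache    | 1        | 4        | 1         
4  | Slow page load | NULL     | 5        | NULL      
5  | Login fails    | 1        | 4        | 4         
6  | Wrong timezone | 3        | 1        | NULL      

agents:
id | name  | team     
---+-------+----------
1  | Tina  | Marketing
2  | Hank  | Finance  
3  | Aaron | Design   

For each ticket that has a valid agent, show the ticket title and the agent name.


INNER JOIN keeps only tickets rows whose agent_id matches an id in agents. Walk through each ticket:
  - ticket 1 (Missing icon): agent_id=2 -> matches Hank
  - ticket 2 (Timeout error): agent_id=3 -> matches Aaron
  - ticket 3 (Stale cache): agent_id=1 -> matches Tina
  - ticket 4 (Slow page load): agent_id=NULL, no match -> dropped
  - ticket 5 (Login fails): agent_id=1 -> matches Tina
  - ticket 6 (Wrong timezone): agent_id=3 -> matches Aaron
So 1 of 6 rows is dropped.

SQL:
SELECT a.title, b.name AS agent
FROM tickets a
INNER JOIN agents b ON a.agent_id = b.id

Result:
title          | agent
---------------+------
Missing icon   | Hank 
Timeout error  | Aaron
Stale cache    | Tina 
Login fails    | Tina 
Wrong timezone | Aaron


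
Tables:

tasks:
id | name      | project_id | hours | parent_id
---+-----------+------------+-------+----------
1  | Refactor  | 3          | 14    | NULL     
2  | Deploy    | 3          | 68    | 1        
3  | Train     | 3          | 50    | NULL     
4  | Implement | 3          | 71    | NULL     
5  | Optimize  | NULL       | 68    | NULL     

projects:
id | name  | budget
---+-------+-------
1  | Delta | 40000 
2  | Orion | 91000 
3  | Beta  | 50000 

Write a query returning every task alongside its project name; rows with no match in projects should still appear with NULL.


LEFT JOIN keeps every row from tasks (the left table); where project_id has no match in projects, the project columns become NULL. Walk through each task:
  - task 1 (Refactor): project_id=3 -> matches Beta
  - task 2 (Deploy): project_id=3 -> matches Beta
  - task 3 (Train): project_id=3 -> matches Beta
  - task 4 (Implement): project_id=3 -> matches Beta
  - task 5 (Optimize): project_id=NULL, no match -> kept with NULL
All 5 rows appear; 1 has NULL project.

SQL:
SELECT a.name, b.name AS project
FROM tasks a
LEFT JOIN projects b ON a.project_id = b.id

Result:
name      | project
----------+--------
Refactor  | Beta   
Deploy    | Beta   
Train     | Beta   
Implement | Beta   
Optimize  | NULL   


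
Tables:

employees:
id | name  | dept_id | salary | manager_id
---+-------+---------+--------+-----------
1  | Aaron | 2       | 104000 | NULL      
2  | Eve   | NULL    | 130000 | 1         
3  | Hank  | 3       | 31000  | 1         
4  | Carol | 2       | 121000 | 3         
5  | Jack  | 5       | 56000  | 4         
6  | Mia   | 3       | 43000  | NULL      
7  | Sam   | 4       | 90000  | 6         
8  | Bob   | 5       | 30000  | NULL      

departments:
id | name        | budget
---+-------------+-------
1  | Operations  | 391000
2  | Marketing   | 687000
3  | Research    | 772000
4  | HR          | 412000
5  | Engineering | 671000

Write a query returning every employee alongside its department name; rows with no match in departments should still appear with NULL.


LEFT JOIN keeps every row from employees (the left table); where dept_id has no match in departments, the department columns become NULL. Walk through each employee:
  - employee 1 (Aaron): dept_id=2 -> matches Marketing
  - employee 2 (Eve): dept_id=NULL, no match -> kept with NULL
  - employee 3 (Hank): dept_id=3 -> matches Research
  - employee 4 (Carol): dept_id=2 -> matches Marketing
  - employee 5 (Jack): dept_id=5 -> matches Engineering
  - employee 6 (Mia): dept_id=3 -> matches Research
  - employee 7 (Sam): dept_id=4 -> matches HR
  - employee 8 (Bob): dept_id=5 -> matches Engineering
All 8 rows appear; 1 has NULL department.

SQL:
SELECT a.name, b.name AS department
FROM employees a
LEFT JOIN departments b ON a.dept_id = b.id

Result:
name  | department 
------+------------
Aaron | Marketing  
Eve   | NULL       
Hank  | Research   
Carol | Marketing  
Jack  | Engineering
Mia   | Research   
Sam   | HR         
Bob   | Engineering


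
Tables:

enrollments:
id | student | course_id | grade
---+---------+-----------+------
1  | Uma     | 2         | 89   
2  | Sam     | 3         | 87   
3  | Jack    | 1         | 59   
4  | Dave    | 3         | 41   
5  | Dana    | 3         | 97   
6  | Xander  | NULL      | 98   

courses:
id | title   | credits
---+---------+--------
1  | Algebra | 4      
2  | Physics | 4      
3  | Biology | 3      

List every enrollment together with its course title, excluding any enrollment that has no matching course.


INNER JOIN keeps only enrollments rows whose course_id matches an id in courses. Walk through each enrollment:
  - enrollment 1 (Uma): course_id=2 -> matches Physics
  - enrollment 2 (Sam): course_id=3 -> matches Biology
  - enrollment 3 (Jack): course_id=1 -> matches Algebra
  - enrollment 4 (Dave): course_id=3 -> matches Biology
  - enrollment 5 (Dana): course_id=3 -> matches Biology
  - enrollment 6 (Xander): course_id=NULL, no match -> dropped
So 1 of 6 rows is dropped.

SQL:
SELECT a.student, b.title AS course
FROM enrollments a
INNER JOIN courses b ON a.course_id = b.id

Result:
student | course 
--------+--------
Uma     | Physics
Sam     | Biology
Jack    | Algebra
Dave    | Biology
Dana    | Biology


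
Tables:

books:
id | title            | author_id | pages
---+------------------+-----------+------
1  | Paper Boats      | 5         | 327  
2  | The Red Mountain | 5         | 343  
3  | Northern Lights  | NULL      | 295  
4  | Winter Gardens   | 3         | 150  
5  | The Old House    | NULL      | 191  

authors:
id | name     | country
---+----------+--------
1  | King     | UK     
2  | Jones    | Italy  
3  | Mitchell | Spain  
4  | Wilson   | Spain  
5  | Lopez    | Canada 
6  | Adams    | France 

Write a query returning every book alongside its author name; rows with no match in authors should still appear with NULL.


LEFT JOIN keeps every row from books (the left table); where author_id has no match in authors, the author columns become NULL. Walk through each book:
  - book 1 (Paper Boats): author_id=5 -> matches Lopez
  - book 2 (The Red Mountain): author_id=5 -> matches Lopez
  - book 3 (Northern Lights): author_id=NULL, no match -> kept with NULL
  - book 4 (Winter Gardens): author_id=3 -> matches Mitchell
  - book 5 (The Old House): author_id=NULL, no match -> kept with NULL
All 5 rows appear; 2 have NULL author.

SQL:
SELECT a.title, b.name AS author
FROM books a
LEFT JOIN authors b ON a.author_id = b.id

Result:
title            | author  
-----------------+---------
Paper Boats      | Lopez   
The Red Mountain | Lopez   
Northern Lights  | NULL    
Winter Gardens   | Mitchell
The Old House    | NULL    


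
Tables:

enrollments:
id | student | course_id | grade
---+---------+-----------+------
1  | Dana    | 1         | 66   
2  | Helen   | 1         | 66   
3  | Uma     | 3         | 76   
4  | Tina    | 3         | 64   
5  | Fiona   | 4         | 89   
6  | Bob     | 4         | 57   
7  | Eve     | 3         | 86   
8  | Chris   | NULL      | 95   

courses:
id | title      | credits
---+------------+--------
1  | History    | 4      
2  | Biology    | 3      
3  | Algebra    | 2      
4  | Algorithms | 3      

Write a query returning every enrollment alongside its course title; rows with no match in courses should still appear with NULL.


LEFT JOIN keeps every row from enrollments (the left table); where course_id has no match in courses, the course columns become NULL. Walk through each enrollment:
  - enrollment 1 (Dana): course_id=1 -> matches History
  - enrollment 2 (Helen): course_id=1 -> matches History
  - enrollment 3 (Uma): course_id=3 -> matches Algebra
  - enrollment 4 (Tina): course_id=3 -> matches Algebra
  - enrollment 5 (Fiona): course_id=4 -> matches Algorithms
  - enrollment 6 (Bob): course_id=4 -> matches Algorithms
  - enrollment 7 (Eve): course_id=3 -> matches Algebra
  - enrollment 8 (Chris): course_id=NULL, no match -> kept with NULL
All 8 rows appear; 1 has NULL course.

SQL:
SELECT a.student, b.title AS course
FROM enrollments a
LEFT JOIN courses b ON a.course_id = b.id

Result:
student | course    
--------+-----------
Dana    | History   
Helen   | History   
Uma     | Algebra   
Tina    | Algebra   
Fiona   | Algorithms
Bob     | Algorithms
Eve     | Algebra   
Chris   | NULL      


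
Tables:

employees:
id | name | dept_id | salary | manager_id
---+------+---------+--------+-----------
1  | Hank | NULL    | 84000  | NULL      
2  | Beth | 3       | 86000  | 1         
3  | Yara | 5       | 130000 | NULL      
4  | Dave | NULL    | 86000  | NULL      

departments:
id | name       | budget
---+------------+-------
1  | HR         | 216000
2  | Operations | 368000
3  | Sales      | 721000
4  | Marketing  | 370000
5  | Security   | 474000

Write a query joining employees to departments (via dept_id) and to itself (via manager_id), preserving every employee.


Two LEFT JOINs from the same base table employees: one to departments via dept_id, one to employees itself via manager_id. Both are LEFT so every employee is preserved.
Match against departments:
  - employee 1 (Hank): dept_id=NULL, no match -> kept with NULL
  - employee 2 (Beth): dept_id=3 -> matches Sales
  - employee 3 (Yara): dept_id=5 -> matches Security
  - employee 4 (Dave): dept_id=NULL, no match -> kept with NULL
Match against employees (self):
  - employee 1 (Hank): manager_id=NULL -> NULL
  - employee 2 (Beth): manager_id=1 -> Hank
  - employee 3 (Yara): manager_id=NULL -> NULL
  - employee 4 (Dave): manager_id=NULL -> NULL

SQL:
SELECT a.name, b.name AS department, c.name AS manager
FROM employees a
LEFT JOIN departments b ON a.dept_id = b.id
LEFT JOIN employees c ON a.manager_id = c.id

Result:
name | department | manager
-----+------------+--------
Hank | NULL       | NULL   
Beth | Sales      | Hank   
Yara | Security   | NULL   
Dave | NULL       | NULL   


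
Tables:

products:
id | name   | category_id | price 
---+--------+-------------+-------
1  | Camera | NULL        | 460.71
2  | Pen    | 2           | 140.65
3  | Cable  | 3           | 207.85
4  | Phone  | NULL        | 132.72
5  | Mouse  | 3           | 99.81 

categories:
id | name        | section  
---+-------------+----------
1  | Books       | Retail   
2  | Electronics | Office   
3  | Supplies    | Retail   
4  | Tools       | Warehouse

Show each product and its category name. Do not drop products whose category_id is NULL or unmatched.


LEFT JOIN keeps every row from products (the left table); where category_id has no match in categories, the category columns become NULL. Walk through each product:
  - product 1 (Camera): category_id=NULL, no match -> kept with NULL
  - product 2 (Pen): category_id=2 -> matches Electronics
  - product 3 (Cable): category_id=3 -> matches Supplies
  - product 4 (Phone): category_id=NULL, no match -> kept with NULL
  - product 5 (Mouse): category_id=3 -> matches Supplies
All 5 rows appear; 2 have NULL category.

SQL:
SELECT a.name, b.name AS category
FROM products a
LEFT JOIN categories b ON a.category_id = b.id

Result:
name   | category   
-------+------------
Camera | NULL       
Pen    | Electronics
Cable  | Supplies   
Phone  | NULL       
Mouse  | Supplies   


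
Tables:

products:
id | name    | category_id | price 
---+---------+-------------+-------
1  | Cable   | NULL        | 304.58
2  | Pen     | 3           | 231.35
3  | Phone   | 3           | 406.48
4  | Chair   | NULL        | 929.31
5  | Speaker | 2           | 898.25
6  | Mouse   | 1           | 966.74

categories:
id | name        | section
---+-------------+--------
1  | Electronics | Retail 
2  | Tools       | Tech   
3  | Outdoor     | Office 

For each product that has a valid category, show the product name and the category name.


INNER JOIN keeps only products rows whose category_id matches an id in categories. Walk through each product:
  - product 1 (Cable): category_id=NULL, no match -> dropped
  - product 2 (Pen): category_id=3 -> matches Outdoor
  - product 3 (Phone): category_id=3 -> matches Outdoor
  - product 4 (Chair): category_id=NULL, no match -> dropped
  - product 5 (Speaker): category_id=2 -> matches Tools
  - product 6 (Mouse): category_id=1 -> matches Electronics
So 2 of 6 rows are dropped.

SQL:
SELECT a.name, b.name AS category
FROM products a
INNER JOIN categories b ON a.category_id = b.id

Result:
name    | category   
--------+------------
Pen     | Outdoor    
Phone   | Outdoor    
Speaker | Tools      
Mouse   | Electronics


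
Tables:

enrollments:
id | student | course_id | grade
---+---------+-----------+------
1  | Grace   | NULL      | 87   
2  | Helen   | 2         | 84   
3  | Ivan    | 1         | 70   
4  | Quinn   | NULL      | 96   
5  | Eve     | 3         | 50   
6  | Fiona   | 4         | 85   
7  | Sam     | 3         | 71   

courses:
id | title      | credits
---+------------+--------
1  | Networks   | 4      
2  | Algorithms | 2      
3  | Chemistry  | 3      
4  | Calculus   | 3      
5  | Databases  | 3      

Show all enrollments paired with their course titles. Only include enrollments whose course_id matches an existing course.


INNER JOIN keeps only enrollments rows whose course_id matches an id in courses. Walk through each enrollment:
  - enrollment 1 (Grace): course_id=NULL, no match -> dropped
  - enrollment 2 (Helen): course_id=2 -> matches Algorithms
  - enrollment 3 (Ivan): course_id=1 -> matches Networks
  - enrollment 4 (Quinn): course_id=NULL, no match -> dropped
  - enrollment 5 (Eve): course_id=3 -> matches Chemistry
  - enrollment 6 (Fiona): course_id=4 -> matches Calculus
  - enrollment 7 (Sam): course_id=3 -> matches Chemistry
So 2 of 7 rows are dropped.

SQL:
SELECT a.student, b.title AS course
FROM enrollments a
INNER JOIN courses b ON a.course_id = b.id

Result:
student | course    
--------+-----------
Helen   | Algorithms
Ivan    | Networks  
Eve     | Chemistry 
Fiona   | Calculus  
Sam     | Chemistry 


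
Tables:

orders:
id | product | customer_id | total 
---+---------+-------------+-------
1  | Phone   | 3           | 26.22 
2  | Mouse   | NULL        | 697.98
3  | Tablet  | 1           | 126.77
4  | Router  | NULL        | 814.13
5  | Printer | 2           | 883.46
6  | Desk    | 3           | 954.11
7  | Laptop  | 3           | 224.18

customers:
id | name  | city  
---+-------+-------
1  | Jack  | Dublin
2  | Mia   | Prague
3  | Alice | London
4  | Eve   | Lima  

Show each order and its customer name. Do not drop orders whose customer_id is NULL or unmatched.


LEFT JOIN keeps every row from orders (the left table); where customer_id has no match in customers, the customer columns become NULL. Walk through each order:
  - order 1 (Phone): customer_id=3 -> matches Alice
  - order 2 (Mouse): customer_id=NULL, no match -> kept with NULL
  - order 3 (Tablet): customer_id=1 -> matches Jack
  - order 4 (Router): customer_id=NULL, no match -> kept with NULL
  - order 5 (Printer): customer_id=2 -> matches Mia
  - order 6 (Desk): customer_id=3 -> matches Alice
  - order 7 (Laptop): customer_id=3 -> matches Alice
All 7 rows appear; 2 have NULL customer.

SQL:
SELECT a.product, b.name AS customer
FROM orders a
LEFT JOIN customers b ON a.customer_id = b.id

Result:
product | customer
--------+---------
Phone   | Alice   
Mouse   | NULL    
Tablet  | Jack    
Router  | NULL    
Printer | Mia     
Desk    | Alice   
Laptop  | Alice   


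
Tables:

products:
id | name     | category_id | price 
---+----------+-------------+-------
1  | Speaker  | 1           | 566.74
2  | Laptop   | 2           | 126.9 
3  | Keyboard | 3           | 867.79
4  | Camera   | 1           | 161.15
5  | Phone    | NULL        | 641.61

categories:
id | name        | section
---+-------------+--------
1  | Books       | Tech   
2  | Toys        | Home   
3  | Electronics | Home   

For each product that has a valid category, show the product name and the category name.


INNER JOIN keeps only products rows whose category_id matches an id in categories. Walk through each product:
  - product 1 (Speaker): category_id=1 -> matches Books
  - product 2 (Laptop): category_id=2 -> matches Toys
  - product 3 (Keyboard): category_id=3 -> matches Electronics
  - product 4 (Camera): category_id=1 -> matches Books
  - product 5 (Phone): category_id=NULL, no match -> dropped
So 1 of 5 rows is dropped.

SQL:
SELECT a.name, b.name AS category
FROM products a
INNER JOIN categories b ON a.category_id = b.id

Result:
name     | category   
---------+------------
Speaker  | Books      
Laptop   | Toys       
Keyboard | Electronics
Camera   | Books      


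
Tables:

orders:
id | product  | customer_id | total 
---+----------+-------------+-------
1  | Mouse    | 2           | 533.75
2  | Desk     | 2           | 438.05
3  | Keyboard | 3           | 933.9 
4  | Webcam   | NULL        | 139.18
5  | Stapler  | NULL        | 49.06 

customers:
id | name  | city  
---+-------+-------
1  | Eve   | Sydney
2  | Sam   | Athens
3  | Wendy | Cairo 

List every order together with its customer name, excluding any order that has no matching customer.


INNER JOIN keeps only orders rows whose customer_id matches an id in customers. Walk through each order:
  - order 1 (Mouse): customer_id=2 -> matches Sam
  - order 2 (Desk): customer_id=2 -> matches Sam
  - order 3 (Keyboard): customer_id=3 -> matches Wendy
  - order 4 (Webcam): customer_id=NULL, no match -> dropped
  - order 5 (Stapler): customer_id=NULL, no match -> dropped
So 2 of 5 rows are dropped.

SQL:
SELECT a.product, b.name AS customer
FROM orders a
INNER JOIN customers b ON a.customer_id = b.id

Result:
product  | customer
---------+---------
Mouse    | Sam     
Desk     | Sam     
Keyboard | Wendy   


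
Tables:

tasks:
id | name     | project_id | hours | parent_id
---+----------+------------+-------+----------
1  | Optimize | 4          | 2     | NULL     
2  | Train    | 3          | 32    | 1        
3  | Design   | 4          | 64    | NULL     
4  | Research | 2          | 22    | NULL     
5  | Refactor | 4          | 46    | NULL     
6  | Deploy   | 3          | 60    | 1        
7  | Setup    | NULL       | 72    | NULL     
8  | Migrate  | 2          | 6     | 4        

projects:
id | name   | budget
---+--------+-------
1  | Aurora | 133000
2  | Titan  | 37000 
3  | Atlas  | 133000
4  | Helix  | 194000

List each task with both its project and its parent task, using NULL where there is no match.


Two LEFT JOINs from the same base table tasks: one to projects via project_id, one to tasks itself via parent_id. Both are LEFT so every task is preserved.
Match against projects:
  - task 1 (Optimize): project_id=4 -> matches Helix
  - task 2 (Train): project_id=3 -> matches Atlas
  - task 3 (Design): project_id=4 -> matches Helix
  - task 4 (Research): project_id=2 -> matches Titan
  - task 5 (Refactor): project_id=4 -> matches Helix
  - task 6 (Deploy): project_id=3 -> matches Atlas
  - task 7 (Setup): project_id=NULL, no match -> kept with NULL
  - task 8 (Migrate): project_id=2 -> matches Titan
Match against tasks (self):
  - task 1 (Optimize): parent_id=NULL -> NULL
  - task 2 (Train): parent_id=1 -> Optimize
  - task 3 (Design): parent_id=NULL -> NULL
  - task 4 (Research): parent_id=NULL -> NULL
  - task 5 (Refactor): parent_id=NULL -> NULL
  - task 6 (Deploy): parent_id=1 -> Optimize
  - task 7 (Setup): parent_id=NULL -> NULL
  - task 8 (Migrate): parent_id=4 -> Research

SQL:
SELECT a.name, b.name AS project, c.name AS parent
FROM tasks a
LEFT JOIN projects b ON a.project_id = b.id
LEFT JOIN tasks c ON a.parent_id = c.id

Result:
name     | project | parent  
---------+---------+---------
Optimize | Helix   | NULL    
Train    | Atlas   | Optimize
Design   | Helix   | NULL    
Research | Titan   | NULL    
Refactor | Helix   | NULL    
Deploy   | Atlas   | Optimize
Setup    | NULL    | NULL    
Migrate  | Titan   | Research


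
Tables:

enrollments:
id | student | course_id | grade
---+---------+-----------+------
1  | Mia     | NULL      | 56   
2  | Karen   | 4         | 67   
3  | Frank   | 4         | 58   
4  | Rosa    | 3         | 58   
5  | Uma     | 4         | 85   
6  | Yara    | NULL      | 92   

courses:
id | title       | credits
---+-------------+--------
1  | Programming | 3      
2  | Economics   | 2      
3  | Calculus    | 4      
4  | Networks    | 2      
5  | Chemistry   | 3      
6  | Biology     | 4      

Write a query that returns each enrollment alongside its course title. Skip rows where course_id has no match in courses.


INNER JOIN keeps only enrollments rows whose course_id matches an id in courses. Walk through each enrollment:
  - enrollment 1 (Mia): course_id=NULL, no match -> dropped
  - enrollment 2 (Karen): course_id=4 -> matches Networks
  - enrollment 3 (Frank): course_id=4 -> matches Networks
  - enrollment 4 (Rosa): course_id=3 -> matches Calculus
  - enrollment 5 (Uma): course_id=4 -> matches Networks
  - enrollment 6 (Yara): course_id=NULL, no match -> dropped
So 2 of 6 rows are dropped.

SQL:
SELECT a.student, b.title AS course
FROM enrollments a
INNER JOIN courses b ON a.course_id = b.id

Result:
student | course  
--------+---------
Karen   | Networks
Frank   | Networks
Rosa    | Calculus
Uma     | Networks


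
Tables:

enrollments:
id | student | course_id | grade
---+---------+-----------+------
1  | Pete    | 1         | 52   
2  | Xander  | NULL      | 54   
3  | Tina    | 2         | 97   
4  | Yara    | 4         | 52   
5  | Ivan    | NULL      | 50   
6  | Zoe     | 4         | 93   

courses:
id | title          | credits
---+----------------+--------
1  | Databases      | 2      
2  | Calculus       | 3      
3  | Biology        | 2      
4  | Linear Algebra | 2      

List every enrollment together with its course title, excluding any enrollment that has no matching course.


INNER JOIN keeps only enrollments rows whose course_id matches an id in courses. Walk through each enrollment:
  - enrollment 1 (Pete): course_id=1 -> matches Databases
  - enrollment 2 (Xander): course_id=NULL, no match -> dropped
  - enrollment 3 (Tina): course_id=2 -> matches Calculus
  - enrollment 4 (Yara): course_id=4 -> matches Linear Algebra
  - enrollment 5 (Ivan): course_id=NULL, no match -> dropped
  - enrollment 6 (Zoe): course_id=4 -> matches Linear Algebra
So 2 of 6 rows are dropped.

SQL:
SELECT a.student, b.title AS course
FROM enrollments a
INNER JOIN courses b ON a.course_id = b.id

Result:
student | course        
--------+---------------
Pete    | Databases     
Tina    | Calculus      
Yara    | Linear Algebra
Zoe     | Linear Algebra


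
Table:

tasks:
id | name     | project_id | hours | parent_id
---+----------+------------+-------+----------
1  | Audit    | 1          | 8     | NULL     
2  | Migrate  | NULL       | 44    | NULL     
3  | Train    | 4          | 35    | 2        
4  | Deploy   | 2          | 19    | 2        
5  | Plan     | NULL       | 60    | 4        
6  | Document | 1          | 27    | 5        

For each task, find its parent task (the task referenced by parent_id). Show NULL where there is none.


This is a self-join: tasks is joined to a second copy of itself, matching each row's parent_id to another row's id. Use LEFT JOIN so rows with parent_id=NULL are kept.
  - task 1 (Audit): parent_id=NULL -> NULL
  - task 2 (Migrate): parent_id=NULL -> NULL
  - task 3 (Train): parent_id=2 -> Migrate
  - task 4 (Deploy): parent_id=2 -> Migrate
  - task 5 (Plan): parent_id=4 -> Deploy
  - task 6 (Document): parent_id=5 -> Plan

SQL:
SELECT a.name AS item, b.name AS parent
FROM tasks a
LEFT JOIN tasks b ON a.parent_id = b.id

Result:
item     | parent 
---------+--------
Audit    | NULL   
Migrate  | NULL   
Train    | Migrate
Deploy   | Migrate
Plan     | Deploy 
Document | Plan   
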